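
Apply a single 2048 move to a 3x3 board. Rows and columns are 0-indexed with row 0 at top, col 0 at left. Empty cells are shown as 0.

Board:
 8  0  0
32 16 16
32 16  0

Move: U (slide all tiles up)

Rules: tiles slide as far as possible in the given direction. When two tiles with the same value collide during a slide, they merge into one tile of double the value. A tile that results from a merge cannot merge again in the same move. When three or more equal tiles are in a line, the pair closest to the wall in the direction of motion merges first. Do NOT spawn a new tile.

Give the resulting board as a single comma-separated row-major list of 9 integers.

Answer: 8, 32, 16, 64, 0, 0, 0, 0, 0

Derivation:
Slide up:
col 0: [8, 32, 32] -> [8, 64, 0]
col 1: [0, 16, 16] -> [32, 0, 0]
col 2: [0, 16, 0] -> [16, 0, 0]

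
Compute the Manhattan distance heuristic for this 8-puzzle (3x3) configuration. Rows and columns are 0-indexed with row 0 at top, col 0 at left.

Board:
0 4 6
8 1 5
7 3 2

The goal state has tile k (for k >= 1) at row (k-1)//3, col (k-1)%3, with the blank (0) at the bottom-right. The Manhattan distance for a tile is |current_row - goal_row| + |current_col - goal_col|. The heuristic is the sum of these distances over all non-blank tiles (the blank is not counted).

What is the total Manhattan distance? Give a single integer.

Answer: 14

Derivation:
Tile 4: (0,1)->(1,0) = 2
Tile 6: (0,2)->(1,2) = 1
Tile 8: (1,0)->(2,1) = 2
Tile 1: (1,1)->(0,0) = 2
Tile 5: (1,2)->(1,1) = 1
Tile 7: (2,0)->(2,0) = 0
Tile 3: (2,1)->(0,2) = 3
Tile 2: (2,2)->(0,1) = 3
Sum: 2 + 1 + 2 + 2 + 1 + 0 + 3 + 3 = 14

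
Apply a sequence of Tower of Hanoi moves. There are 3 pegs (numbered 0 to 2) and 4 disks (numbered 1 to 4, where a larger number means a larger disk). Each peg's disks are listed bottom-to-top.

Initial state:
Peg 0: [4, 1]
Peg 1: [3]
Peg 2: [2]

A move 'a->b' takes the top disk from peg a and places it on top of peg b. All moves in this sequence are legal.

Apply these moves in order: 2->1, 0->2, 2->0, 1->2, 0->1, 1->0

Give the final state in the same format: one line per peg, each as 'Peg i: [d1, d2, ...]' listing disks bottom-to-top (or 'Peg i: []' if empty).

After move 1 (2->1):
Peg 0: [4, 1]
Peg 1: [3, 2]
Peg 2: []

After move 2 (0->2):
Peg 0: [4]
Peg 1: [3, 2]
Peg 2: [1]

After move 3 (2->0):
Peg 0: [4, 1]
Peg 1: [3, 2]
Peg 2: []

After move 4 (1->2):
Peg 0: [4, 1]
Peg 1: [3]
Peg 2: [2]

After move 5 (0->1):
Peg 0: [4]
Peg 1: [3, 1]
Peg 2: [2]

After move 6 (1->0):
Peg 0: [4, 1]
Peg 1: [3]
Peg 2: [2]

Answer: Peg 0: [4, 1]
Peg 1: [3]
Peg 2: [2]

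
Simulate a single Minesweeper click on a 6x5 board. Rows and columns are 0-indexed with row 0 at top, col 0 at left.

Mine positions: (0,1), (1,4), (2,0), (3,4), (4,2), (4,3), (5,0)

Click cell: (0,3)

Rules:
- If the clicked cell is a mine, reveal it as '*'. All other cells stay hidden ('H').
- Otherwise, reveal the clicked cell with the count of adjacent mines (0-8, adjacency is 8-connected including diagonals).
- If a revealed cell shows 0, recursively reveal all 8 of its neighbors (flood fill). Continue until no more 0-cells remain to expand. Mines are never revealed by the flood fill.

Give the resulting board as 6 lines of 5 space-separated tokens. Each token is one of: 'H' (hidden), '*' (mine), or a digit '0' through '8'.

H H H 1 H
H H H H H
H H H H H
H H H H H
H H H H H
H H H H H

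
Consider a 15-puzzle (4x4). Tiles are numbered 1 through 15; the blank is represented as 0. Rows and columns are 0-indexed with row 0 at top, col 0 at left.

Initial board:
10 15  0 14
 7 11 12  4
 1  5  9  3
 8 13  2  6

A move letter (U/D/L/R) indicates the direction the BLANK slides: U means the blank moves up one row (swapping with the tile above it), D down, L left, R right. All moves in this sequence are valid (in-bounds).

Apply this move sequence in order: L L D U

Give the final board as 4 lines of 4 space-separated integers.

Answer:  0 10 15 14
 7 11 12  4
 1  5  9  3
 8 13  2  6

Derivation:
After move 1 (L):
10  0 15 14
 7 11 12  4
 1  5  9  3
 8 13  2  6

After move 2 (L):
 0 10 15 14
 7 11 12  4
 1  5  9  3
 8 13  2  6

After move 3 (D):
 7 10 15 14
 0 11 12  4
 1  5  9  3
 8 13  2  6

After move 4 (U):
 0 10 15 14
 7 11 12  4
 1  5  9  3
 8 13  2  6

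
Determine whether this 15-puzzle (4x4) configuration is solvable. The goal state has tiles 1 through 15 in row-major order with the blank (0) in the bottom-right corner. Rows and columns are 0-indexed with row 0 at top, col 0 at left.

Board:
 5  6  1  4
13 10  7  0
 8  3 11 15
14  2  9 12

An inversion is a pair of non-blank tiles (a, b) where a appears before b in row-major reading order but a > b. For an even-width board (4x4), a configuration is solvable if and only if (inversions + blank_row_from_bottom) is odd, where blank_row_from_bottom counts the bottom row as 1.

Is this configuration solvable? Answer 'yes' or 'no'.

Answer: no

Derivation:
Inversions: 37
Blank is in row 1 (0-indexed from top), which is row 3 counting from the bottom (bottom = 1).
37 + 3 = 40, which is even, so the puzzle is not solvable.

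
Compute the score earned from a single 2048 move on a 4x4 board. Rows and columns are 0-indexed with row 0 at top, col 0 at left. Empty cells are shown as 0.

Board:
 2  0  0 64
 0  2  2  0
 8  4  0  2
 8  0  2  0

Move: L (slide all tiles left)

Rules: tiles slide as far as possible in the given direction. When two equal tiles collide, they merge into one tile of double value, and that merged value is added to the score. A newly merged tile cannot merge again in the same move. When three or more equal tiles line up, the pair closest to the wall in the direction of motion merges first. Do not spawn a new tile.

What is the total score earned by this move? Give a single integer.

Slide left:
row 0: [2, 0, 0, 64] -> [2, 64, 0, 0]  score +0 (running 0)
row 1: [0, 2, 2, 0] -> [4, 0, 0, 0]  score +4 (running 4)
row 2: [8, 4, 0, 2] -> [8, 4, 2, 0]  score +0 (running 4)
row 3: [8, 0, 2, 0] -> [8, 2, 0, 0]  score +0 (running 4)
Board after move:
 2 64  0  0
 4  0  0  0
 8  4  2  0
 8  2  0  0

Answer: 4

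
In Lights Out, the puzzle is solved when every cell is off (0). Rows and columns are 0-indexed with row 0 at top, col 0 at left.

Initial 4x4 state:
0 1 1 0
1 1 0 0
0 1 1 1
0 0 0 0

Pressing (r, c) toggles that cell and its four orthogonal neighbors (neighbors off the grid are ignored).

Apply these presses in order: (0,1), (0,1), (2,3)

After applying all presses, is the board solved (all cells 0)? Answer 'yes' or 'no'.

Answer: no

Derivation:
After press 1 at (0,1):
1 0 0 0
1 0 0 0
0 1 1 1
0 0 0 0

After press 2 at (0,1):
0 1 1 0
1 1 0 0
0 1 1 1
0 0 0 0

After press 3 at (2,3):
0 1 1 0
1 1 0 1
0 1 0 0
0 0 0 1

Lights still on: 7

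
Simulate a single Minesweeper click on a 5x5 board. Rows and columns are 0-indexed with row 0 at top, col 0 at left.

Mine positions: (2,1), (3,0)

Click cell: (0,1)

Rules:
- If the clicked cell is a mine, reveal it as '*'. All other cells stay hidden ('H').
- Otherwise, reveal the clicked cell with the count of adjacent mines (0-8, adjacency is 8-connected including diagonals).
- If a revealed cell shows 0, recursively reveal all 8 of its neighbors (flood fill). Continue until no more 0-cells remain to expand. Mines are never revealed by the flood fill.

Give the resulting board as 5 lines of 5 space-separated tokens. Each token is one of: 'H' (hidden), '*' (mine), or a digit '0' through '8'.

0 0 0 0 0
1 1 1 0 0
H H 1 0 0
H 2 1 0 0
H 1 0 0 0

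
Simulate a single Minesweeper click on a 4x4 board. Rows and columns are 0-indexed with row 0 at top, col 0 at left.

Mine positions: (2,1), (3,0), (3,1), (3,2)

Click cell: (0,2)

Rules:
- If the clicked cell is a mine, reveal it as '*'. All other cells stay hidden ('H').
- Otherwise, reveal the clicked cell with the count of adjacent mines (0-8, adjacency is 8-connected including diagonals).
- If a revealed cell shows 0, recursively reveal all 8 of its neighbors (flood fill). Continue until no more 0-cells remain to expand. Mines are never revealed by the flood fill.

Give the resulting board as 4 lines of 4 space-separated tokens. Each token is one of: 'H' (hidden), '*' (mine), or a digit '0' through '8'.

0 0 0 0
1 1 1 0
H H 3 1
H H H H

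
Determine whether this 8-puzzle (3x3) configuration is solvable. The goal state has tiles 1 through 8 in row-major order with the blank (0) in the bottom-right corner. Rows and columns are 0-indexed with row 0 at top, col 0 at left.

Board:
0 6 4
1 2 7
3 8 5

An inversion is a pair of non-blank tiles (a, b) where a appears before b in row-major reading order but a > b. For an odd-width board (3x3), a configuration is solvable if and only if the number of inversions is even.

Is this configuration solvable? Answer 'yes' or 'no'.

Answer: no

Derivation:
Inversions (pairs i<j in row-major order where tile[i] > tile[j] > 0): 11
11 is odd, so the puzzle is not solvable.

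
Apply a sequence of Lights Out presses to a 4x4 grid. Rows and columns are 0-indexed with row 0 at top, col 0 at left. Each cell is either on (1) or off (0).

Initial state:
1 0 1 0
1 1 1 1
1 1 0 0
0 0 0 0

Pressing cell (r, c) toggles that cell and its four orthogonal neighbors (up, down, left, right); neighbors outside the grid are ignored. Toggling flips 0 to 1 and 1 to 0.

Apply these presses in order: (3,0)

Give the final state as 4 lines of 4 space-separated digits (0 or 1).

Answer: 1 0 1 0
1 1 1 1
0 1 0 0
1 1 0 0

Derivation:
After press 1 at (3,0):
1 0 1 0
1 1 1 1
0 1 0 0
1 1 0 0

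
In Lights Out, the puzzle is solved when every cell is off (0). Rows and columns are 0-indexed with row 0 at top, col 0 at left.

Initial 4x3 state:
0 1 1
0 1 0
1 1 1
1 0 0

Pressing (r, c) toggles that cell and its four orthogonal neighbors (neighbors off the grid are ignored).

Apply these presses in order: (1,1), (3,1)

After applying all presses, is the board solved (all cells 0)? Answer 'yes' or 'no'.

Answer: no

Derivation:
After press 1 at (1,1):
0 0 1
1 0 1
1 0 1
1 0 0

After press 2 at (3,1):
0 0 1
1 0 1
1 1 1
0 1 1

Lights still on: 8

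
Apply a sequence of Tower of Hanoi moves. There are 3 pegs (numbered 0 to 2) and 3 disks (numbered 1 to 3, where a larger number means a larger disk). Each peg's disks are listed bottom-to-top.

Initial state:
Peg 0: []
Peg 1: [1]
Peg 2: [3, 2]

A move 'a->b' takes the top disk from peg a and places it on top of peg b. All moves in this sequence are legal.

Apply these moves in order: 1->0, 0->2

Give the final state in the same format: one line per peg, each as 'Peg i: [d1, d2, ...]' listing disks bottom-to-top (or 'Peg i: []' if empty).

Answer: Peg 0: []
Peg 1: []
Peg 2: [3, 2, 1]

Derivation:
After move 1 (1->0):
Peg 0: [1]
Peg 1: []
Peg 2: [3, 2]

After move 2 (0->2):
Peg 0: []
Peg 1: []
Peg 2: [3, 2, 1]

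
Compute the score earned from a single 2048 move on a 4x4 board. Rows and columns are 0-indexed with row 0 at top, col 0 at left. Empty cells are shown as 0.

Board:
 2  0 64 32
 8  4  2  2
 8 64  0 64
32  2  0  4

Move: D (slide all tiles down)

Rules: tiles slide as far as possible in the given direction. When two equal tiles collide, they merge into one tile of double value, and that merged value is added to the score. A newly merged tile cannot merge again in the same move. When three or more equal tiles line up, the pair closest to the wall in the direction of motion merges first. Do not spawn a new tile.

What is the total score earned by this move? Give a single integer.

Slide down:
col 0: [2, 8, 8, 32] -> [0, 2, 16, 32]  score +16 (running 16)
col 1: [0, 4, 64, 2] -> [0, 4, 64, 2]  score +0 (running 16)
col 2: [64, 2, 0, 0] -> [0, 0, 64, 2]  score +0 (running 16)
col 3: [32, 2, 64, 4] -> [32, 2, 64, 4]  score +0 (running 16)
Board after move:
 0  0  0 32
 2  4  0  2
16 64 64 64
32  2  2  4

Answer: 16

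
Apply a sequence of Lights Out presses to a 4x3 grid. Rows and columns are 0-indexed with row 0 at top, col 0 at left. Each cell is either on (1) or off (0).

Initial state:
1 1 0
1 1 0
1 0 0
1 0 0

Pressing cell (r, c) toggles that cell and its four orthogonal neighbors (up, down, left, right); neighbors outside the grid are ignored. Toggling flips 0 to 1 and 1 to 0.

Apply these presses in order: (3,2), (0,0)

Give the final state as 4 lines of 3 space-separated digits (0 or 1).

After press 1 at (3,2):
1 1 0
1 1 0
1 0 1
1 1 1

After press 2 at (0,0):
0 0 0
0 1 0
1 0 1
1 1 1

Answer: 0 0 0
0 1 0
1 0 1
1 1 1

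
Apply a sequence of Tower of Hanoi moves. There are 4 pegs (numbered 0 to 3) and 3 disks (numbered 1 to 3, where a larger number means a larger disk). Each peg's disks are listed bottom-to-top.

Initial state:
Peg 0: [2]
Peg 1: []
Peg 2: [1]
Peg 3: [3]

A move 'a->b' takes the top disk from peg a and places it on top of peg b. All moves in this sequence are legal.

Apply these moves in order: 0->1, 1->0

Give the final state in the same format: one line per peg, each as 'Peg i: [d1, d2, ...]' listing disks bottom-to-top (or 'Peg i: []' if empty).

After move 1 (0->1):
Peg 0: []
Peg 1: [2]
Peg 2: [1]
Peg 3: [3]

After move 2 (1->0):
Peg 0: [2]
Peg 1: []
Peg 2: [1]
Peg 3: [3]

Answer: Peg 0: [2]
Peg 1: []
Peg 2: [1]
Peg 3: [3]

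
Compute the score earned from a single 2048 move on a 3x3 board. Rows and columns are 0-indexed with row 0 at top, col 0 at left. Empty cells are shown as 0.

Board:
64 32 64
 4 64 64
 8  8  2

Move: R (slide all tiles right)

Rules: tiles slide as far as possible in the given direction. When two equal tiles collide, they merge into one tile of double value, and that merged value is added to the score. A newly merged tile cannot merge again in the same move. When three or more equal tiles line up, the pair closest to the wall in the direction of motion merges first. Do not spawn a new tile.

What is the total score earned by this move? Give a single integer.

Answer: 144

Derivation:
Slide right:
row 0: [64, 32, 64] -> [64, 32, 64]  score +0 (running 0)
row 1: [4, 64, 64] -> [0, 4, 128]  score +128 (running 128)
row 2: [8, 8, 2] -> [0, 16, 2]  score +16 (running 144)
Board after move:
 64  32  64
  0   4 128
  0  16   2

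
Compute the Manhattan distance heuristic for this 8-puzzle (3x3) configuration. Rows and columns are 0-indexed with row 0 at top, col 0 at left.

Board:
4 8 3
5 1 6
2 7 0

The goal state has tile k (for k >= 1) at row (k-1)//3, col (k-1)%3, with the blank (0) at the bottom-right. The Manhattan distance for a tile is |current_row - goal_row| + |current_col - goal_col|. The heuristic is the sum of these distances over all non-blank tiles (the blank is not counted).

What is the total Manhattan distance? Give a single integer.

Tile 4: at (0,0), goal (1,0), distance |0-1|+|0-0| = 1
Tile 8: at (0,1), goal (2,1), distance |0-2|+|1-1| = 2
Tile 3: at (0,2), goal (0,2), distance |0-0|+|2-2| = 0
Tile 5: at (1,0), goal (1,1), distance |1-1|+|0-1| = 1
Tile 1: at (1,1), goal (0,0), distance |1-0|+|1-0| = 2
Tile 6: at (1,2), goal (1,2), distance |1-1|+|2-2| = 0
Tile 2: at (2,0), goal (0,1), distance |2-0|+|0-1| = 3
Tile 7: at (2,1), goal (2,0), distance |2-2|+|1-0| = 1
Sum: 1 + 2 + 0 + 1 + 2 + 0 + 3 + 1 = 10

Answer: 10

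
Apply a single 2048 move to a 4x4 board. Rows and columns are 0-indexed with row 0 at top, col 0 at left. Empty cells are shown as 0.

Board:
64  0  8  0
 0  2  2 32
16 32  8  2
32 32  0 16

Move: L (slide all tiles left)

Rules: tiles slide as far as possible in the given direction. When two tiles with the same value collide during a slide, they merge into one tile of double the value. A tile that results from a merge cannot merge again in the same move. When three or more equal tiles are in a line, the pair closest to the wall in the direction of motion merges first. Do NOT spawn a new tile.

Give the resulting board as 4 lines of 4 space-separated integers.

Answer: 64  8  0  0
 4 32  0  0
16 32  8  2
64 16  0  0

Derivation:
Slide left:
row 0: [64, 0, 8, 0] -> [64, 8, 0, 0]
row 1: [0, 2, 2, 32] -> [4, 32, 0, 0]
row 2: [16, 32, 8, 2] -> [16, 32, 8, 2]
row 3: [32, 32, 0, 16] -> [64, 16, 0, 0]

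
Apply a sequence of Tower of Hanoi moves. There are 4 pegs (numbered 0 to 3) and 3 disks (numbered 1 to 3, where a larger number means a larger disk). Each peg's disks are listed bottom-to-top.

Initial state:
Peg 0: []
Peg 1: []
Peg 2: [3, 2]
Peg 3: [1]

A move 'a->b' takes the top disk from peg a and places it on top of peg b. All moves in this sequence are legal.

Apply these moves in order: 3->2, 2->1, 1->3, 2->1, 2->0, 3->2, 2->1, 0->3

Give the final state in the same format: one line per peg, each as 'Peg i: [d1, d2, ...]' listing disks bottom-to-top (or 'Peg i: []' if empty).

After move 1 (3->2):
Peg 0: []
Peg 1: []
Peg 2: [3, 2, 1]
Peg 3: []

After move 2 (2->1):
Peg 0: []
Peg 1: [1]
Peg 2: [3, 2]
Peg 3: []

After move 3 (1->3):
Peg 0: []
Peg 1: []
Peg 2: [3, 2]
Peg 3: [1]

After move 4 (2->1):
Peg 0: []
Peg 1: [2]
Peg 2: [3]
Peg 3: [1]

After move 5 (2->0):
Peg 0: [3]
Peg 1: [2]
Peg 2: []
Peg 3: [1]

After move 6 (3->2):
Peg 0: [3]
Peg 1: [2]
Peg 2: [1]
Peg 3: []

After move 7 (2->1):
Peg 0: [3]
Peg 1: [2, 1]
Peg 2: []
Peg 3: []

After move 8 (0->3):
Peg 0: []
Peg 1: [2, 1]
Peg 2: []
Peg 3: [3]

Answer: Peg 0: []
Peg 1: [2, 1]
Peg 2: []
Peg 3: [3]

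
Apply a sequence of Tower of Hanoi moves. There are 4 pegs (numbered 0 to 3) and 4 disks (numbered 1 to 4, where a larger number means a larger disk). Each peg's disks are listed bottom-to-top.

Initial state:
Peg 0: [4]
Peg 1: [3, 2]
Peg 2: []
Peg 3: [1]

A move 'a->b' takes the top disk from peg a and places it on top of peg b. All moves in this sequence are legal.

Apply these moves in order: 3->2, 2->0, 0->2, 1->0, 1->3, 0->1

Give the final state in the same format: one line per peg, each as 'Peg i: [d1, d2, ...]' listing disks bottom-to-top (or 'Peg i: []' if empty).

Answer: Peg 0: [4]
Peg 1: [2]
Peg 2: [1]
Peg 3: [3]

Derivation:
After move 1 (3->2):
Peg 0: [4]
Peg 1: [3, 2]
Peg 2: [1]
Peg 3: []

After move 2 (2->0):
Peg 0: [4, 1]
Peg 1: [3, 2]
Peg 2: []
Peg 3: []

After move 3 (0->2):
Peg 0: [4]
Peg 1: [3, 2]
Peg 2: [1]
Peg 3: []

After move 4 (1->0):
Peg 0: [4, 2]
Peg 1: [3]
Peg 2: [1]
Peg 3: []

After move 5 (1->3):
Peg 0: [4, 2]
Peg 1: []
Peg 2: [1]
Peg 3: [3]

After move 6 (0->1):
Peg 0: [4]
Peg 1: [2]
Peg 2: [1]
Peg 3: [3]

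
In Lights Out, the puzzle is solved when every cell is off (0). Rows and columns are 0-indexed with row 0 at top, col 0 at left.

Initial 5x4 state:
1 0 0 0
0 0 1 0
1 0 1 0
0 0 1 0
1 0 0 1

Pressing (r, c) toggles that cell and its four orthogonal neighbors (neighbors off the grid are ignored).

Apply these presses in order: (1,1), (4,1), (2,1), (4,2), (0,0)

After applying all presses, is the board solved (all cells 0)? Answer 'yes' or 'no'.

After press 1 at (1,1):
1 1 0 0
1 1 0 0
1 1 1 0
0 0 1 0
1 0 0 1

After press 2 at (4,1):
1 1 0 0
1 1 0 0
1 1 1 0
0 1 1 0
0 1 1 1

After press 3 at (2,1):
1 1 0 0
1 0 0 0
0 0 0 0
0 0 1 0
0 1 1 1

After press 4 at (4,2):
1 1 0 0
1 0 0 0
0 0 0 0
0 0 0 0
0 0 0 0

After press 5 at (0,0):
0 0 0 0
0 0 0 0
0 0 0 0
0 0 0 0
0 0 0 0

Lights still on: 0

Answer: yes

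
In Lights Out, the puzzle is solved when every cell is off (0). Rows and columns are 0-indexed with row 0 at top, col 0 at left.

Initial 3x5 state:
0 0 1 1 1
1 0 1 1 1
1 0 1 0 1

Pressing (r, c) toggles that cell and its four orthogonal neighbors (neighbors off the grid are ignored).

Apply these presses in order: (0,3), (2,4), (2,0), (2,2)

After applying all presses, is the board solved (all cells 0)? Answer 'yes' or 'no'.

Answer: yes

Derivation:
After press 1 at (0,3):
0 0 0 0 0
1 0 1 0 1
1 0 1 0 1

After press 2 at (2,4):
0 0 0 0 0
1 0 1 0 0
1 0 1 1 0

After press 3 at (2,0):
0 0 0 0 0
0 0 1 0 0
0 1 1 1 0

After press 4 at (2,2):
0 0 0 0 0
0 0 0 0 0
0 0 0 0 0

Lights still on: 0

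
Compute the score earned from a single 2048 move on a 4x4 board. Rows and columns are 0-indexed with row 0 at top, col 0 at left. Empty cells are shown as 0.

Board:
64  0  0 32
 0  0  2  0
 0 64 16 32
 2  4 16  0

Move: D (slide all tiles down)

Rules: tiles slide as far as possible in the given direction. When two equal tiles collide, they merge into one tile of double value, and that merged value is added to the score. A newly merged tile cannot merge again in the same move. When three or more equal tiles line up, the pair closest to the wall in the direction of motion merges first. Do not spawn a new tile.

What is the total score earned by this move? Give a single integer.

Answer: 96

Derivation:
Slide down:
col 0: [64, 0, 0, 2] -> [0, 0, 64, 2]  score +0 (running 0)
col 1: [0, 0, 64, 4] -> [0, 0, 64, 4]  score +0 (running 0)
col 2: [0, 2, 16, 16] -> [0, 0, 2, 32]  score +32 (running 32)
col 3: [32, 0, 32, 0] -> [0, 0, 0, 64]  score +64 (running 96)
Board after move:
 0  0  0  0
 0  0  0  0
64 64  2  0
 2  4 32 64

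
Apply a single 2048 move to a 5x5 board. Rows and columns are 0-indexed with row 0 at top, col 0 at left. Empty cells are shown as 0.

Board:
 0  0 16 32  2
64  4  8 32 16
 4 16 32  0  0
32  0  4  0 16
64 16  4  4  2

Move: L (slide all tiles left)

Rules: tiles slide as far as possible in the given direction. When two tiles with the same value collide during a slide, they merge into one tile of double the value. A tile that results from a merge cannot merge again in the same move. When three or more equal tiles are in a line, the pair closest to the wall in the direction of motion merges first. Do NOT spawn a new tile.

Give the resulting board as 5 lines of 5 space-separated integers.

Answer: 16 32  2  0  0
64  4  8 32 16
 4 16 32  0  0
32  4 16  0  0
64 16  8  2  0

Derivation:
Slide left:
row 0: [0, 0, 16, 32, 2] -> [16, 32, 2, 0, 0]
row 1: [64, 4, 8, 32, 16] -> [64, 4, 8, 32, 16]
row 2: [4, 16, 32, 0, 0] -> [4, 16, 32, 0, 0]
row 3: [32, 0, 4, 0, 16] -> [32, 4, 16, 0, 0]
row 4: [64, 16, 4, 4, 2] -> [64, 16, 8, 2, 0]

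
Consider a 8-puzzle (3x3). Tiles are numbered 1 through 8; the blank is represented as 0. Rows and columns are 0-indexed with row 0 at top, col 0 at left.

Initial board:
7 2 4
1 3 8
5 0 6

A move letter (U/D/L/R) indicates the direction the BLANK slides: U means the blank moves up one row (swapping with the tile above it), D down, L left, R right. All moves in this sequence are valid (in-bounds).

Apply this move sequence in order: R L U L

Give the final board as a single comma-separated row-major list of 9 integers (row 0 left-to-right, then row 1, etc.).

After move 1 (R):
7 2 4
1 3 8
5 6 0

After move 2 (L):
7 2 4
1 3 8
5 0 6

After move 3 (U):
7 2 4
1 0 8
5 3 6

After move 4 (L):
7 2 4
0 1 8
5 3 6

Answer: 7, 2, 4, 0, 1, 8, 5, 3, 6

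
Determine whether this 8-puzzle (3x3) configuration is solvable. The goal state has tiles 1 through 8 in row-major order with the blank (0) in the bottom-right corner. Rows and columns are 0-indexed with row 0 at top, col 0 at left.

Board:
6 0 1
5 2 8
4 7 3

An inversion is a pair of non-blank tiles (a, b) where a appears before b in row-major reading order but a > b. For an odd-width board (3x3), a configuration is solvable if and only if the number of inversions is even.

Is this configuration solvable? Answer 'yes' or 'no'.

Answer: no

Derivation:
Inversions (pairs i<j in row-major order where tile[i] > tile[j] > 0): 13
13 is odd, so the puzzle is not solvable.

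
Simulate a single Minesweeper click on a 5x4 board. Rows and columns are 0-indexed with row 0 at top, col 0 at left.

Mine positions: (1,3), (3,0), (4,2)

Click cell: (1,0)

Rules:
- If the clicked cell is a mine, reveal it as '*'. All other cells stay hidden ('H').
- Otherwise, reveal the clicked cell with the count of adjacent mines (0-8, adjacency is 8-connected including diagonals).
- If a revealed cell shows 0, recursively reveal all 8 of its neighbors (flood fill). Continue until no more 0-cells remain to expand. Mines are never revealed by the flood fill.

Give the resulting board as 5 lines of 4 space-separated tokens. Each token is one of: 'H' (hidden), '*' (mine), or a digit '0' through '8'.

0 0 1 H
0 0 1 H
1 1 1 H
H H H H
H H H H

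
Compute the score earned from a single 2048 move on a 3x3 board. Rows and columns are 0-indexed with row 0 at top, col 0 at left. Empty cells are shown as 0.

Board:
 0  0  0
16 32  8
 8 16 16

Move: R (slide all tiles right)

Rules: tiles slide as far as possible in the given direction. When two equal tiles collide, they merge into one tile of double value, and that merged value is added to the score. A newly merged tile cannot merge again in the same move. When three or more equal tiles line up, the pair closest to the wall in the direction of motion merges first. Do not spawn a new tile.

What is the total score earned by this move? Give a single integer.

Slide right:
row 0: [0, 0, 0] -> [0, 0, 0]  score +0 (running 0)
row 1: [16, 32, 8] -> [16, 32, 8]  score +0 (running 0)
row 2: [8, 16, 16] -> [0, 8, 32]  score +32 (running 32)
Board after move:
 0  0  0
16 32  8
 0  8 32

Answer: 32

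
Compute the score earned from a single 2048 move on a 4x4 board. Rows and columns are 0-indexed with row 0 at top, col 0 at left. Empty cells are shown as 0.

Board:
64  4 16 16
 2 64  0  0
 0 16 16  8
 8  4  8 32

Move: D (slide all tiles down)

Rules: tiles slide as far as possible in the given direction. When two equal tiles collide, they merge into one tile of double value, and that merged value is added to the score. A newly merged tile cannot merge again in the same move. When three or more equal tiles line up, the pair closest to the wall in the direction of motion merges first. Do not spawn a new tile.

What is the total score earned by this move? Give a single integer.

Answer: 32

Derivation:
Slide down:
col 0: [64, 2, 0, 8] -> [0, 64, 2, 8]  score +0 (running 0)
col 1: [4, 64, 16, 4] -> [4, 64, 16, 4]  score +0 (running 0)
col 2: [16, 0, 16, 8] -> [0, 0, 32, 8]  score +32 (running 32)
col 3: [16, 0, 8, 32] -> [0, 16, 8, 32]  score +0 (running 32)
Board after move:
 0  4  0  0
64 64  0 16
 2 16 32  8
 8  4  8 32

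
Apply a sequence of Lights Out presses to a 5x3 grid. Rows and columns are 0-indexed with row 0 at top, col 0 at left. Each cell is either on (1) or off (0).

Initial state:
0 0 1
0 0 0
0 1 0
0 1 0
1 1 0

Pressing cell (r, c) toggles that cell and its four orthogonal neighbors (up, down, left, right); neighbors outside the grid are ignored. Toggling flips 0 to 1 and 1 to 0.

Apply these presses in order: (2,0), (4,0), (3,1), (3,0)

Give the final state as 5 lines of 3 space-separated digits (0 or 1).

After press 1 at (2,0):
0 0 1
1 0 0
1 0 0
1 1 0
1 1 0

After press 2 at (4,0):
0 0 1
1 0 0
1 0 0
0 1 0
0 0 0

After press 3 at (3,1):
0 0 1
1 0 0
1 1 0
1 0 1
0 1 0

After press 4 at (3,0):
0 0 1
1 0 0
0 1 0
0 1 1
1 1 0

Answer: 0 0 1
1 0 0
0 1 0
0 1 1
1 1 0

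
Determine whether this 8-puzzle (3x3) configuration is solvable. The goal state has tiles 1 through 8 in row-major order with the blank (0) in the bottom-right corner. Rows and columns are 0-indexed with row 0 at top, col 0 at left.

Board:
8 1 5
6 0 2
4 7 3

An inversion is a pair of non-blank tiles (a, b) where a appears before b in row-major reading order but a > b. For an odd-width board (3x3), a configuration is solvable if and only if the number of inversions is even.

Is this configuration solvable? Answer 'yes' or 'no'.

Inversions (pairs i<j in row-major order where tile[i] > tile[j] > 0): 15
15 is odd, so the puzzle is not solvable.

Answer: no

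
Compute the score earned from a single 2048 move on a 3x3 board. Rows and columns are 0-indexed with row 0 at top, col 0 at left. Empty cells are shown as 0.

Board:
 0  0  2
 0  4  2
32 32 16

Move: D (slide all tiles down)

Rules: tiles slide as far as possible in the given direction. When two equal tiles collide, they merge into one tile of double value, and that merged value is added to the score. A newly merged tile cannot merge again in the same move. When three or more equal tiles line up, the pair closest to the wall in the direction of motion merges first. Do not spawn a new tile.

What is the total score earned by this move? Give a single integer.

Answer: 4

Derivation:
Slide down:
col 0: [0, 0, 32] -> [0, 0, 32]  score +0 (running 0)
col 1: [0, 4, 32] -> [0, 4, 32]  score +0 (running 0)
col 2: [2, 2, 16] -> [0, 4, 16]  score +4 (running 4)
Board after move:
 0  0  0
 0  4  4
32 32 16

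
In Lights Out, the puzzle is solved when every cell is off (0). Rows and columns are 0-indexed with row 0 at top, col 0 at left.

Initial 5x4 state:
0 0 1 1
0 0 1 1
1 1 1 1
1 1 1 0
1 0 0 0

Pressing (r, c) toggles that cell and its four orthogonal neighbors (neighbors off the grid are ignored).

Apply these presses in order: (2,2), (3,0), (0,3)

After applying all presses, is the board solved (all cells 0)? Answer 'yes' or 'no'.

After press 1 at (2,2):
0 0 1 1
0 0 0 1
1 0 0 0
1 1 0 0
1 0 0 0

After press 2 at (3,0):
0 0 1 1
0 0 0 1
0 0 0 0
0 0 0 0
0 0 0 0

After press 3 at (0,3):
0 0 0 0
0 0 0 0
0 0 0 0
0 0 0 0
0 0 0 0

Lights still on: 0

Answer: yes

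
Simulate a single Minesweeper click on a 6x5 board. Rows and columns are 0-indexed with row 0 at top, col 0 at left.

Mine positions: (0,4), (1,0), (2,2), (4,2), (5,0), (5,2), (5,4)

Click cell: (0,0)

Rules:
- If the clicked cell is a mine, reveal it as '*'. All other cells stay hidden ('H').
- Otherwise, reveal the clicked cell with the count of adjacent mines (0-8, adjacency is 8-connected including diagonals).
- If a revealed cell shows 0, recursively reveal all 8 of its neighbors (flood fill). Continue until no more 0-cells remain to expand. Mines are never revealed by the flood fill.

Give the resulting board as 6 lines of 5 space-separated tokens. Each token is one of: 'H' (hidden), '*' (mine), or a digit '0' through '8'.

1 H H H H
H H H H H
H H H H H
H H H H H
H H H H H
H H H H H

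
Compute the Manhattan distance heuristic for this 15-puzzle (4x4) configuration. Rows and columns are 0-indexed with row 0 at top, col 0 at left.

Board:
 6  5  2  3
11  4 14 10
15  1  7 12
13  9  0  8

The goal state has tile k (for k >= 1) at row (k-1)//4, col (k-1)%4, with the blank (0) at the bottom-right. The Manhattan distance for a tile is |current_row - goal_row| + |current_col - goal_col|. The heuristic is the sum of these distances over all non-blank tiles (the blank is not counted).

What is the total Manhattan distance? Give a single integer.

Answer: 29

Derivation:
Tile 6: at (0,0), goal (1,1), distance |0-1|+|0-1| = 2
Tile 5: at (0,1), goal (1,0), distance |0-1|+|1-0| = 2
Tile 2: at (0,2), goal (0,1), distance |0-0|+|2-1| = 1
Tile 3: at (0,3), goal (0,2), distance |0-0|+|3-2| = 1
Tile 11: at (1,0), goal (2,2), distance |1-2|+|0-2| = 3
Tile 4: at (1,1), goal (0,3), distance |1-0|+|1-3| = 3
Tile 14: at (1,2), goal (3,1), distance |1-3|+|2-1| = 3
Tile 10: at (1,3), goal (2,1), distance |1-2|+|3-1| = 3
Tile 15: at (2,0), goal (3,2), distance |2-3|+|0-2| = 3
Tile 1: at (2,1), goal (0,0), distance |2-0|+|1-0| = 3
Tile 7: at (2,2), goal (1,2), distance |2-1|+|2-2| = 1
Tile 12: at (2,3), goal (2,3), distance |2-2|+|3-3| = 0
Tile 13: at (3,0), goal (3,0), distance |3-3|+|0-0| = 0
Tile 9: at (3,1), goal (2,0), distance |3-2|+|1-0| = 2
Tile 8: at (3,3), goal (1,3), distance |3-1|+|3-3| = 2
Sum: 2 + 2 + 1 + 1 + 3 + 3 + 3 + 3 + 3 + 3 + 1 + 0 + 0 + 2 + 2 = 29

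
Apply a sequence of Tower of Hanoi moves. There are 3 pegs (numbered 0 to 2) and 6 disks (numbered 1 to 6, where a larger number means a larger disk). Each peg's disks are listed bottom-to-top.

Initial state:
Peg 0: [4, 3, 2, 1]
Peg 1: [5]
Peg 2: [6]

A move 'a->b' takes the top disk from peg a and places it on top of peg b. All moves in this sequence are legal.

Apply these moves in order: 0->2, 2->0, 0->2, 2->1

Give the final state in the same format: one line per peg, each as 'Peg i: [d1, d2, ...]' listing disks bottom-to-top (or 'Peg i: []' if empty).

Answer: Peg 0: [4, 3, 2]
Peg 1: [5, 1]
Peg 2: [6]

Derivation:
After move 1 (0->2):
Peg 0: [4, 3, 2]
Peg 1: [5]
Peg 2: [6, 1]

After move 2 (2->0):
Peg 0: [4, 3, 2, 1]
Peg 1: [5]
Peg 2: [6]

After move 3 (0->2):
Peg 0: [4, 3, 2]
Peg 1: [5]
Peg 2: [6, 1]

After move 4 (2->1):
Peg 0: [4, 3, 2]
Peg 1: [5, 1]
Peg 2: [6]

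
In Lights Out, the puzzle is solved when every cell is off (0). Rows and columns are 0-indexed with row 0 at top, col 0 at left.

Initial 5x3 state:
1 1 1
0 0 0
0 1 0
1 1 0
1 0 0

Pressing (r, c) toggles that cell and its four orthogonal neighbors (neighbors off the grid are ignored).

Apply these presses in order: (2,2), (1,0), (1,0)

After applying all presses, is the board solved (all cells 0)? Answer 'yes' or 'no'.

Answer: no

Derivation:
After press 1 at (2,2):
1 1 1
0 0 1
0 0 1
1 1 1
1 0 0

After press 2 at (1,0):
0 1 1
1 1 1
1 0 1
1 1 1
1 0 0

After press 3 at (1,0):
1 1 1
0 0 1
0 0 1
1 1 1
1 0 0

Lights still on: 9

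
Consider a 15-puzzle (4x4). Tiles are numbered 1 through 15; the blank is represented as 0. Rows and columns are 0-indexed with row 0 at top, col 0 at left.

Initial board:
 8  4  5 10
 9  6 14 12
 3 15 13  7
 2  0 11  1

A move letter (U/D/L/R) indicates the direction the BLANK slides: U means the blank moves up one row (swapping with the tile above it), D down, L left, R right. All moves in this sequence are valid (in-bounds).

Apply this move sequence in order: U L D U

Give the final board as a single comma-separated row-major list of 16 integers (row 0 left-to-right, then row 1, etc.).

Answer: 8, 4, 5, 10, 9, 6, 14, 12, 0, 3, 13, 7, 2, 15, 11, 1

Derivation:
After move 1 (U):
 8  4  5 10
 9  6 14 12
 3  0 13  7
 2 15 11  1

After move 2 (L):
 8  4  5 10
 9  6 14 12
 0  3 13  7
 2 15 11  1

After move 3 (D):
 8  4  5 10
 9  6 14 12
 2  3 13  7
 0 15 11  1

After move 4 (U):
 8  4  5 10
 9  6 14 12
 0  3 13  7
 2 15 11  1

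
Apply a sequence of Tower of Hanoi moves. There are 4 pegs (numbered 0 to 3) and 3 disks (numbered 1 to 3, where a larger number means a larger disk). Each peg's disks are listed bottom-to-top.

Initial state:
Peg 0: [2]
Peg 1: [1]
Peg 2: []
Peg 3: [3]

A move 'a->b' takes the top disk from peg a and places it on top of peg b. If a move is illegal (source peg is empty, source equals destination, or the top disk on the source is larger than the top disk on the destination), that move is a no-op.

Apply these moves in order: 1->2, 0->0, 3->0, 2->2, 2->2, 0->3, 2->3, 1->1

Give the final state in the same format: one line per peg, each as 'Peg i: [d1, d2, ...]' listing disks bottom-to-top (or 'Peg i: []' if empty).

After move 1 (1->2):
Peg 0: [2]
Peg 1: []
Peg 2: [1]
Peg 3: [3]

After move 2 (0->0):
Peg 0: [2]
Peg 1: []
Peg 2: [1]
Peg 3: [3]

After move 3 (3->0):
Peg 0: [2]
Peg 1: []
Peg 2: [1]
Peg 3: [3]

After move 4 (2->2):
Peg 0: [2]
Peg 1: []
Peg 2: [1]
Peg 3: [3]

After move 5 (2->2):
Peg 0: [2]
Peg 1: []
Peg 2: [1]
Peg 3: [3]

After move 6 (0->3):
Peg 0: []
Peg 1: []
Peg 2: [1]
Peg 3: [3, 2]

After move 7 (2->3):
Peg 0: []
Peg 1: []
Peg 2: []
Peg 3: [3, 2, 1]

After move 8 (1->1):
Peg 0: []
Peg 1: []
Peg 2: []
Peg 3: [3, 2, 1]

Answer: Peg 0: []
Peg 1: []
Peg 2: []
Peg 3: [3, 2, 1]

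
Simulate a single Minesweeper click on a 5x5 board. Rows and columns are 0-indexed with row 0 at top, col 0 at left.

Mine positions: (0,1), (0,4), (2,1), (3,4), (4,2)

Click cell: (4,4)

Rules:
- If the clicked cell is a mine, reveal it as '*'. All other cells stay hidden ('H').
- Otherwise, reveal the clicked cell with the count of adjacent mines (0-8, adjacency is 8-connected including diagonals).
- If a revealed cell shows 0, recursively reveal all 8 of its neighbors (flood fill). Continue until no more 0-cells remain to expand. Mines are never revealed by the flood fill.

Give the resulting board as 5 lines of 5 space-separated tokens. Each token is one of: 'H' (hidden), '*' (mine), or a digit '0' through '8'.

H H H H H
H H H H H
H H H H H
H H H H H
H H H H 1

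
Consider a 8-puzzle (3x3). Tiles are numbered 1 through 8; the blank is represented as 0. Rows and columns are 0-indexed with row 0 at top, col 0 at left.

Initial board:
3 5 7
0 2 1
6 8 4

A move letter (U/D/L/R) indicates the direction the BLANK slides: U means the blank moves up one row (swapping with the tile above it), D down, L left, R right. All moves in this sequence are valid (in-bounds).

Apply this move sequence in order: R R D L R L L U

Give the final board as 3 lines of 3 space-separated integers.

Answer: 3 5 7
0 1 4
2 6 8

Derivation:
After move 1 (R):
3 5 7
2 0 1
6 8 4

After move 2 (R):
3 5 7
2 1 0
6 8 4

After move 3 (D):
3 5 7
2 1 4
6 8 0

After move 4 (L):
3 5 7
2 1 4
6 0 8

After move 5 (R):
3 5 7
2 1 4
6 8 0

After move 6 (L):
3 5 7
2 1 4
6 0 8

After move 7 (L):
3 5 7
2 1 4
0 6 8

After move 8 (U):
3 5 7
0 1 4
2 6 8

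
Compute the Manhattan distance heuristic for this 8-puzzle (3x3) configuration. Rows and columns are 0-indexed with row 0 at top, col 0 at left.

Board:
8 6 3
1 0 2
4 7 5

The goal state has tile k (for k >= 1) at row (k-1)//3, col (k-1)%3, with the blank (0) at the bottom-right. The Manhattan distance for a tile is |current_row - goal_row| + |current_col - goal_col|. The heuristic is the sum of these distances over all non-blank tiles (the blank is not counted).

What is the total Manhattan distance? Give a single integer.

Answer: 12

Derivation:
Tile 8: at (0,0), goal (2,1), distance |0-2|+|0-1| = 3
Tile 6: at (0,1), goal (1,2), distance |0-1|+|1-2| = 2
Tile 3: at (0,2), goal (0,2), distance |0-0|+|2-2| = 0
Tile 1: at (1,0), goal (0,0), distance |1-0|+|0-0| = 1
Tile 2: at (1,2), goal (0,1), distance |1-0|+|2-1| = 2
Tile 4: at (2,0), goal (1,0), distance |2-1|+|0-0| = 1
Tile 7: at (2,1), goal (2,0), distance |2-2|+|1-0| = 1
Tile 5: at (2,2), goal (1,1), distance |2-1|+|2-1| = 2
Sum: 3 + 2 + 0 + 1 + 2 + 1 + 1 + 2 = 12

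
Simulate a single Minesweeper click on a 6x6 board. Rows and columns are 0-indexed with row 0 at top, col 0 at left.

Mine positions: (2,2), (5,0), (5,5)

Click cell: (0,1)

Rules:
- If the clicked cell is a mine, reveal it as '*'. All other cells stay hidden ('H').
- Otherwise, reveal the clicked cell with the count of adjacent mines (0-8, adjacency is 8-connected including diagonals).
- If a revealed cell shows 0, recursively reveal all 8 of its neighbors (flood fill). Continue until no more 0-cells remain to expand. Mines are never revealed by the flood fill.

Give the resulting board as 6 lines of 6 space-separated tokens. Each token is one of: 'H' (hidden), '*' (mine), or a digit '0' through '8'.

0 0 0 0 0 0
0 1 1 1 0 0
0 1 H 1 0 0
0 1 1 1 0 0
1 1 0 0 1 1
H 1 0 0 1 H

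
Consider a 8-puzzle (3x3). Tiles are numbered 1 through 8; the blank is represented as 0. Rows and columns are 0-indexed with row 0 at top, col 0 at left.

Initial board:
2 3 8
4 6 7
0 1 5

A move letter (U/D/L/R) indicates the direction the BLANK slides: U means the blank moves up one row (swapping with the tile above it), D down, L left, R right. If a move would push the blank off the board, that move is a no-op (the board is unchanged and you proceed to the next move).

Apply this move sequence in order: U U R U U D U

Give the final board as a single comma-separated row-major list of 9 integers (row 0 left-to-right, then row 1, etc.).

After move 1 (U):
2 3 8
0 6 7
4 1 5

After move 2 (U):
0 3 8
2 6 7
4 1 5

After move 3 (R):
3 0 8
2 6 7
4 1 5

After move 4 (U):
3 0 8
2 6 7
4 1 5

After move 5 (U):
3 0 8
2 6 7
4 1 5

After move 6 (D):
3 6 8
2 0 7
4 1 5

After move 7 (U):
3 0 8
2 6 7
4 1 5

Answer: 3, 0, 8, 2, 6, 7, 4, 1, 5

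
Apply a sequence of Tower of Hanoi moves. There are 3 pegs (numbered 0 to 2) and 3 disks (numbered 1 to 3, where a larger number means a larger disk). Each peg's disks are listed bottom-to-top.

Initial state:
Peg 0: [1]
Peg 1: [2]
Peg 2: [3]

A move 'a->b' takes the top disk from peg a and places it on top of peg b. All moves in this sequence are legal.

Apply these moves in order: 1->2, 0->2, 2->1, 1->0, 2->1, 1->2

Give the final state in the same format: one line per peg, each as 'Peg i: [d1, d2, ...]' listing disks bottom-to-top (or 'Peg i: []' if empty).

After move 1 (1->2):
Peg 0: [1]
Peg 1: []
Peg 2: [3, 2]

After move 2 (0->2):
Peg 0: []
Peg 1: []
Peg 2: [3, 2, 1]

After move 3 (2->1):
Peg 0: []
Peg 1: [1]
Peg 2: [3, 2]

After move 4 (1->0):
Peg 0: [1]
Peg 1: []
Peg 2: [3, 2]

After move 5 (2->1):
Peg 0: [1]
Peg 1: [2]
Peg 2: [3]

After move 6 (1->2):
Peg 0: [1]
Peg 1: []
Peg 2: [3, 2]

Answer: Peg 0: [1]
Peg 1: []
Peg 2: [3, 2]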